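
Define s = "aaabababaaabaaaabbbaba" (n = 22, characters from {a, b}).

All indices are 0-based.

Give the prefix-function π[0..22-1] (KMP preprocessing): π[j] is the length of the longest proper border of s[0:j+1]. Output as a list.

[0, 1, 2, 0, 1, 0, 1, 0, 1, 2, 3, 4, 5, 2, 3, 3, 4, 0, 0, 1, 0, 1]

π[0] = 0
j=1 s[j]='a': π[1]=1 (border 'a')
j=2 s[j]='a': π[2]=2 (border 'aa')
j=3 s[j]='b': k: 2→1→0; π[3]=0 (border '')
j=4 s[j]='a': π[4]=1 (border 'a')
j=5 s[j]='b': k: 1→0; π[5]=0 (border '')
j=6 s[j]='a': π[6]=1 (border 'a')
j=7 s[j]='b': k: 1→0; π[7]=0 (border '')
j=8 s[j]='a': π[8]=1 (border 'a')
j=9 s[j]='a': π[9]=2 (border 'aa')
j=10 s[j]='a': π[10]=3 (border 'aaa')
j=11 s[j]='b': π[11]=4 (border 'aaab')
j=12 s[j]='a': π[12]=5 (border 'aaaba')
j=13 s[j]='a': k: 5→1; π[13]=2 (border 'aa')
j=14 s[j]='a': π[14]=3 (border 'aaa')
j=15 s[j]='a': k: 3→2; π[15]=3 (border 'aaa')
j=16 s[j]='b': π[16]=4 (border 'aaab')
j=17 s[j]='b': k: 4→0; π[17]=0 (border '')
j=18 s[j]='b': π[18]=0 (border '')
j=19 s[j]='a': π[19]=1 (border 'a')
j=20 s[j]='b': k: 1→0; π[20]=0 (border '')
j=21 s[j]='a': π[21]=1 (border 'a')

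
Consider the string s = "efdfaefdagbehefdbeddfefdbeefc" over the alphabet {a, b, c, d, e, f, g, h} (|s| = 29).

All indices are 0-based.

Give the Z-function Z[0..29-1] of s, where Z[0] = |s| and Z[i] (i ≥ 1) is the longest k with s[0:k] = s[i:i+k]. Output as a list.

Z[0]=29
i=1: fresh scan; Z[1]=0
i=2: fresh scan; Z[2]=0
i=3: fresh scan; Z[3]=0
i=4: fresh scan; Z[4]=0
i=5: fresh scan; Z[5]=3 grow→box=[5,8)
i=6: min(r-i=2, Z[1]=0)=0; Z[6]=0
i=7: min(r-i=1, Z[2]=0)=0; Z[7]=0
i=8: fresh scan; Z[8]=0
i=9: fresh scan; Z[9]=0
i=10: fresh scan; Z[10]=0
i=11: fresh scan; Z[11]=1 grow→box=[11,12)
i=12: fresh scan; Z[12]=0
i=13: fresh scan; Z[13]=3 grow→box=[13,16)
i=14: min(r-i=2, Z[1]=0)=0; Z[14]=0
i=15: min(r-i=1, Z[2]=0)=0; Z[15]=0
i=16: fresh scan; Z[16]=0
i=17: fresh scan; Z[17]=1 grow→box=[17,18)
i=18: fresh scan; Z[18]=0
i=19: fresh scan; Z[19]=0
i=20: fresh scan; Z[20]=0
i=21: fresh scan; Z[21]=3 grow→box=[21,24)
i=22: min(r-i=2, Z[1]=0)=0; Z[22]=0
i=23: min(r-i=1, Z[2]=0)=0; Z[23]=0
i=24: fresh scan; Z[24]=0
i=25: fresh scan; Z[25]=1 grow→box=[25,26)
i=26: fresh scan; Z[26]=2 grow→box=[26,28)
i=27: min(r-i=1, Z[1]=0)=0; Z[27]=0
i=28: fresh scan; Z[28]=0

[29, 0, 0, 0, 0, 3, 0, 0, 0, 0, 0, 1, 0, 3, 0, 0, 0, 1, 0, 0, 0, 3, 0, 0, 0, 1, 2, 0, 0]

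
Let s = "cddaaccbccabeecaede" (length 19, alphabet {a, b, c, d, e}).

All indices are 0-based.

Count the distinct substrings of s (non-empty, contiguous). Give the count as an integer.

rank | idx | suffix
   0 |   3 | aaccbccabeecaede
   1 |  10 | abeecaede
   2 |   4 | accbccabeecaede
   3 |  15 | aede
   4 |   7 | bccabeecaede
   5 |  11 | beecaede
   6 |   9 | cabeecaede
   7 |  14 | caede
   8 |   6 | cbccabeecaede
   9 |   8 | ccabeecaede
  10 |   5 | ccbccabeecaede
  11 |   0 | cddaaccbccabeecaede
  12 |   2 | daaccbccabeecaede
  13 |   1 | ddaaccbccabeecaede
  14 |  17 | de
  15 |  18 | e
  16 |  13 | ecaede
  17 |  16 | ede
  18 |  12 | eecaede

SA = [3, 10, 4, 15, 7, 11, 9, 14, 6, 8, 5, 0, 2, 1, 17, 18, 13, 16, 12]
i: (SA[i-1],SA[i]) lcp shared
  1: (3,10) 1 'a'
  2: (10,4) 1 'a'
  3: (4,15) 1 'a'
  4: (15,7) 0 ''
  5: (7,11) 1 'b'
  6: (11,9) 0 ''
  7: (9,14) 2 'ca'
  8: (14,6) 1 'c'
  9: (6,8) 1 'c'
  10: (8,5) 2 'cc'
  11: (5,0) 1 'c'
  12: (0,2) 0 ''
  13: (2,1) 1 'd'
  14: (1,17) 1 'd'
  15: (17,18) 0 ''
  16: (18,13) 1 'e'
  17: (13,16) 1 'e'
  18: (16,12) 1 'e'

n(n+1)/2 = 19·20/2 = 190
Σ LCP = 0 + 1 + 1 + 1 + 0 + 1 + 0 + 2 + 1 + 1 + 2 + 1 + 0 + 1 + 1 + 0 + 1 + 1 + 1 = 16
distinct = 190 − 16 = 174

174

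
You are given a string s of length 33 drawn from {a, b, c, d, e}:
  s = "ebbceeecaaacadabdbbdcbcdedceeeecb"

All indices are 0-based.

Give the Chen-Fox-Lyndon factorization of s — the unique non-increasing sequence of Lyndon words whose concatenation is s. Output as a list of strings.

emit factor 1: 'e' (i=0, period=1)
emit factor 2: 'bbceeec' (i=1, period=7)
emit factor 3: 'aaacadabdbbdcbcdedceeeecb' (i=8, period=25)

["e", "bbceeec", "aaacadabdbbdcbcdedceeeecb"]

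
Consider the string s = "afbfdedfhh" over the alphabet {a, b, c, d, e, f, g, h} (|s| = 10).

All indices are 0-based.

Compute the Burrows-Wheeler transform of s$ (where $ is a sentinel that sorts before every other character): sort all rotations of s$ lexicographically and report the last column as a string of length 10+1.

rank  rotation     last
    0  $afbfdedfhh  h
    1  afbfdedfhh$  $
    2  bfdedfhh$af  f
    3  dedfhh$afbf  f
    4  dfhh$afbfde  e
    5  edfhh$afbfd  d
    6  fbfdedfhh$a  a
    7  fdedfhh$afb  b
    8  fhh$afbfded  d
    9  h$afbfdedfh  h
   10  hh$afbfdedf  f

h$ffedabdhf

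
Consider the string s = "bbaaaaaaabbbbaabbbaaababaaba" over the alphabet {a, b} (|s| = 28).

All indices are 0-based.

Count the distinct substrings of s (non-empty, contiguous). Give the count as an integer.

321

sorted suffixes:
  #0 SA[0]=27  'a'
  #1 SA[1]=2  'aaaaaaabbbbaabbbaaababaaba'
  #2 SA[2]=3  'aaaaaabbbbaabbbaaababaaba'
  #3 SA[3]=4  'aaaaabbbbaabbbaaababaaba'
  #4 SA[4]=5  'aaaabbbbaabbbaaababaaba'
  #5 SA[5]=18  'aaababaaba'
  #6 SA[6]=6  'aaabbbbaabbbaaababaaba'
  #7 SA[7]=24  'aaba'
  #8 SA[8]=19  'aababaaba'
  #9 SA[9]=13  'aabbbaaababaaba'
  #10 SA[10]=7  'aabbbbaabbbaaababaaba'
  #11 SA[11]=25  'aba'
  #12 SA[12]=22  'abaaba'
  #13 SA[13]=20  'ababaaba'
  #14 SA[14]=14  'abbbaaababaaba'
  #15 SA[15]=8  'abbbbaabbbaaababaaba'
  #16 SA[16]=26  'ba'
  #17 SA[17]=1  'baaaaaaabbbbaabbbaaababaaba'
  #18 SA[18]=17  'baaababaaba'
  #19 SA[19]=23  'baaba'
  #20 SA[20]=12  'baabbbaaababaaba'
  #21 SA[21]=21  'babaaba'
  #22 SA[22]=0  'bbaaaaaaabbbbaabbbaaababaaba'
  #23 SA[23]=16  'bbaaababaaba'
  #24 SA[24]=11  'bbaabbbaaababaaba'
  #25 SA[25]=15  'bbbaaababaaba'
  #26 SA[26]=10  'bbbaabbbaaababaaba'
  #27 SA[27]=9  'bbbbaabbbaaababaaba'

SA = [27, 2, 3, 4, 5, 18, 6, 24, 19, 13, 7, 25, 22, 20, 14, 8, 26, 1, 17, 23, 12, 21, 0, 16, 11, 15, 10, 9]
rank  pair      lcp
   1  s[27:],s[2:]  1  'a'
   2  s[2:],s[3:]  6  'aaaaaa'
   3  s[3:],s[4:]  5  'aaaaa'
   4  s[4:],s[5:]  4  'aaaa'
   5  s[5:],s[18:]  3  'aaa'
   6  s[18:],s[6:]  4  'aaab'
   7  s[6:],s[24:]  2  'aa'
   8  s[24:],s[19:]  4  'aaba'
   9  s[19:],s[13:]  3  'aab'
  10  s[13:],s[7:]  5  'aabbb'
  11  s[7:],s[25:]  1  'a'
  12  s[25:],s[22:]  3  'aba'
  13  s[22:],s[20:]  3  'aba'
  14  s[20:],s[14:]  2  'ab'
  15  s[14:],s[8:]  4  'abbb'
  16  s[8:],s[26:]  0  ''
  17  s[26:],s[1:]  2  'ba'
  18  s[1:],s[17:]  4  'baaa'
  19  s[17:],s[23:]  3  'baa'
  20  s[23:],s[12:]  4  'baab'
  21  s[12:],s[21:]  2  'ba'
  22  s[21:],s[0:]  1  'b'
  23  s[0:],s[16:]  5  'bbaaa'
  24  s[16:],s[11:]  4  'bbaa'
  25  s[11:],s[15:]  2  'bb'
  26  s[15:],s[10:]  5  'bbbaa'
  27  s[10:],s[9:]  3  'bbb'

n(n+1)/2 = 28·29/2 = 406
Σ LCP = 0 + 1 + 6 + 5 + 4 + 3 + 4 + 2 + 4 + 3 + 5 + 1 + 3 + 3 + 2 + 4 + 0 + 2 + 4 + 3 + 4 + 2 + 1 + 5 + 4 + 2 + 5 + 3 = 85
distinct = 406 − 85 = 321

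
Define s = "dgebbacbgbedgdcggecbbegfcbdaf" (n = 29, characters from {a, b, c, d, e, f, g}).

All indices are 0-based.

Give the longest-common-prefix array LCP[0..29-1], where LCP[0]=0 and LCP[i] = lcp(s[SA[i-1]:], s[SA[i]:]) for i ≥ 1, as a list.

rank | idx | suffix
   0 |   5 | acbgbedgdcggecbbegfcbdaf
   1 |  27 | af
   2 |   4 | bacbgbedgdcggecbbegfcbdaf
   3 |   3 | bbacbgbedgdcggecbbegfcbdaf
   4 |  19 | bbegfcbdaf
   5 |  25 | bdaf
   6 |   9 | bedgdcggecbbegfcbdaf
   7 |  20 | begfcbdaf
   8 |   7 | bgbedgdcggecbbegfcbdaf
   9 |  18 | cbbegfcbdaf
  10 |  24 | cbdaf
  11 |   6 | cbgbedgdcggecbbegfcbdaf
  12 |  14 | cggecbbegfcbdaf
  13 |  26 | daf
  14 |  13 | dcggecbbegfcbdaf
  15 |  11 | dgdcggecbbegfcbdaf
  16 |   0 | dgebbacbgbedgdcggecbbegfcbdaf
  17 |   2 | ebbacbgbedgdcggecbbegfcbdaf
  18 |  17 | ecbbegfcbdaf
  19 |  10 | edgdcggecbbegfcbdaf
  20 |  21 | egfcbdaf
  21 |  28 | f
  22 |  23 | fcbdaf
  23 |   8 | gbedgdcggecbbegfcbdaf
  24 |  12 | gdcggecbbegfcbdaf
  25 |   1 | gebbacbgbedgdcggecbbegfcbdaf
  26 |  16 | gecbbegfcbdaf
  27 |  22 | gfcbdaf
  28 |  15 | ggecbbegfcbdaf

SA = [5, 27, 4, 3, 19, 25, 9, 20, 7, 18, 24, 6, 14, 26, 13, 11, 0, 2, 17, 10, 21, 28, 23, 8, 12, 1, 16, 22, 15]
[i] adj suffixes → lcp
  [1] 5/27 → 1 ('a')
  [2] 27/4 → 0 ('')
  [3] 4/3 → 1 ('b')
  [4] 3/19 → 2 ('bb')
  [5] 19/25 → 1 ('b')
  [6] 25/9 → 1 ('b')
  [7] 9/20 → 2 ('be')
  [8] 20/7 → 1 ('b')
  [9] 7/18 → 0 ('')
  [10] 18/24 → 2 ('cb')
  [11] 24/6 → 2 ('cb')
  [12] 6/14 → 1 ('c')
  [13] 14/26 → 0 ('')
  [14] 26/13 → 1 ('d')
  [15] 13/11 → 1 ('d')
  [16] 11/0 → 2 ('dg')
  [17] 0/2 → 0 ('')
  [18] 2/17 → 1 ('e')
  [19] 17/10 → 1 ('e')
  [20] 10/21 → 1 ('e')
  [21] 21/28 → 0 ('')
  [22] 28/23 → 1 ('f')
  [23] 23/8 → 0 ('')
  [24] 8/12 → 1 ('g')
  [25] 12/1 → 1 ('g')
  [26] 1/16 → 2 ('ge')
  [27] 16/22 → 1 ('g')
  [28] 22/15 → 1 ('g')

[0, 1, 0, 1, 2, 1, 1, 2, 1, 0, 2, 2, 1, 0, 1, 1, 2, 0, 1, 1, 1, 0, 1, 0, 1, 1, 2, 1, 1]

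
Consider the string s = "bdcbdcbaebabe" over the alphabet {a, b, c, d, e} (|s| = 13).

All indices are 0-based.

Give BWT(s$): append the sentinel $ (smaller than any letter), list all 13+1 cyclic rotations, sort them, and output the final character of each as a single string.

rank  rotation        last
    0  $bdcbdcbaebabe  e
    1  abe$bdcbdcbaeb  b
    2  aebabe$bdcbdcb  b
    3  babe$bdcbdcbae  e
    4  baebabe$bdcbdc  c
    5  bdcbaebabe$bdc  c
    6  bdcbdcbaebabe$  $
    7  be$bdcbdcbaeba  a
    8  cbaebabe$bdcbd  d
    9  cbdcbaebabe$bd  d
   10  dcbaebabe$bdcb  b
   11  dcbdcbaebabe$b  b
   12  e$bdcbdcbaebab  b
   13  ebabe$bdcbdcba  a

ebbecc$addbbba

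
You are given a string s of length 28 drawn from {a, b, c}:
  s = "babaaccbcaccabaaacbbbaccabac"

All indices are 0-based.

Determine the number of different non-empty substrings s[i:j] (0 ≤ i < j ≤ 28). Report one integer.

347

sorted suffixes:
  #0 SA[0]=14  'aaacbbbaccabac'
  #1 SA[1]=15  'aacbbbaccabac'
  #2 SA[2]=3  'aaccbcaccabaaacbbbaccabac'
  #3 SA[3]=12  'abaaacbbbaccabac'
  #4 SA[4]=1  'abaaccbcaccabaaacbbbaccabac'
  #5 SA[5]=24  'abac'
  #6 SA[6]=26  'ac'
  #7 SA[7]=16  'acbbbaccabac'
  #8 SA[8]=9  'accabaaacbbbaccabac'
  #9 SA[9]=21  'accabac'
  #10 SA[10]=4  'accbcaccabaaacbbbaccabac'
  #11 SA[11]=13  'baaacbbbaccabac'
  #12 SA[12]=2  'baaccbcaccabaaacbbbaccabac'
  #13 SA[13]=0  'babaaccbcaccabaaacbbbaccabac'
  #14 SA[14]=25  'bac'
  #15 SA[15]=20  'baccabac'
  #16 SA[16]=19  'bbaccabac'
  #17 SA[17]=18  'bbbaccabac'
  #18 SA[18]=7  'bcaccabaaacbbbaccabac'
  #19 SA[19]=27  'c'
  #20 SA[20]=11  'cabaaacbbbaccabac'
  #21 SA[21]=23  'cabac'
  #22 SA[22]=8  'caccabaaacbbbaccabac'
  #23 SA[23]=17  'cbbbaccabac'
  #24 SA[24]=6  'cbcaccabaaacbbbaccabac'
  #25 SA[25]=10  'ccabaaacbbbaccabac'
  #26 SA[26]=22  'ccabac'
  #27 SA[27]=5  'ccbcaccabaaacbbbaccabac'

SA = [14, 15, 3, 12, 1, 24, 26, 16, 9, 21, 4, 13, 2, 0, 25, 20, 19, 18, 7, 27, 11, 23, 8, 17, 6, 10, 22, 5]
i: (SA[i-1],SA[i]) lcp shared
  1: (14,15) 2 'aa'
  2: (15,3) 3 'aac'
  3: (3,12) 1 'a'
  4: (12,1) 4 'abaa'
  5: (1,24) 3 'aba'
  6: (24,26) 1 'a'
  7: (26,16) 2 'ac'
  8: (16,9) 2 'ac'
  9: (9,21) 6 'accaba'
  10: (21,4) 3 'acc'
  11: (4,13) 0 ''
  12: (13,2) 3 'baa'
  13: (2,0) 2 'ba'
  14: (0,25) 2 'ba'
  15: (25,20) 3 'bac'
  16: (20,19) 1 'b'
  17: (19,18) 2 'bb'
  18: (18,7) 1 'b'
  19: (7,27) 0 ''
  20: (27,11) 1 'c'
  21: (11,23) 4 'caba'
  22: (23,8) 2 'ca'
  23: (8,17) 1 'c'
  24: (17,6) 2 'cb'
  25: (6,10) 1 'c'
  26: (10,22) 5 'ccaba'
  27: (22,5) 2 'cc'

n(n+1)/2 = 28·29/2 = 406
Σ LCP = 0 + 2 + 3 + 1 + 4 + 3 + 1 + 2 + 2 + 6 + 3 + 0 + 3 + 2 + 2 + 3 + 1 + 2 + 1 + 0 + 1 + 4 + 2 + 1 + 2 + 1 + 5 + 2 = 59
distinct = 406 − 59 = 347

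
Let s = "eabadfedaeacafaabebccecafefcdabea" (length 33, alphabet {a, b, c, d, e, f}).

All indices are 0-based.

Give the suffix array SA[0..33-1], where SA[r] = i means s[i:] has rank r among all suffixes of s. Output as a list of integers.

[32, 14, 1, 29, 15, 10, 3, 8, 12, 23, 2, 18, 30, 16, 11, 22, 19, 27, 20, 28, 7, 4, 31, 0, 9, 17, 21, 6, 25, 13, 26, 5, 24]

rank→(start, suffix):
  0 → (32, 'a')
  1 → (14, 'aabebccecafefcdabea')
  2 → (1, 'abadfedaeacafaabebccecafefcdabea')
  3 → (29, 'abea')
  4 → (15, 'abebccecafefcdabea')
  5 → (10, 'acafaabebccecafefcdabea')
  6 → (3, 'adfedaeacafaabebccecafefcdabea')
  7 → (8, 'aeacafaabebccecafefcdabea')
  8 → (12, 'afaabebccecafefcdabea')
  9 → (23, 'afefcdabea')
  10 → (2, 'badfedaeacafaabebccecafefcdabea')
  11 → (18, 'bccecafefcdabea')
  12 → (30, 'bea')
  13 → (16, 'bebccecafefcdabea')
  14 → (11, 'cafaabebccecafefcdabea')
  15 → (22, 'cafefcdabea')
  16 → (19, 'ccecafefcdabea')
  17 → (27, 'cdabea')
  18 → (20, 'cecafefcdabea')
  19 → (28, 'dabea')
  20 → (7, 'daeacafaabebccecafefcdabea')
  21 → (4, 'dfedaeacafaabebccecafefcdabea')
  22 → (31, 'ea')
  23 → (0, 'eabadfedaeacafaabebccecafefcdabea')
  24 → (9, 'eacafaabebccecafefcdabea')
  25 → (17, 'ebccecafefcdabea')
  26 → (21, 'ecafefcdabea')
  27 → (6, 'edaeacafaabebccecafefcdabea')
  28 → (25, 'efcdabea')
  29 → (13, 'faabebccecafefcdabea')
  30 → (26, 'fcdabea')
  31 → (5, 'fedaeacafaabebccecafefcdabea')
  32 → (24, 'fefcdabea')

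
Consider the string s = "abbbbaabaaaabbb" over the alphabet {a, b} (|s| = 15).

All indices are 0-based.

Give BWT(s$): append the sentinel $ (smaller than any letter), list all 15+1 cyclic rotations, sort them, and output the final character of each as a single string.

rank  rotation          last
    0  $abbbbaabaaaabbb  b
    1  aaaabbb$abbbbaab  b
    2  aaabbb$abbbbaaba  a
    3  aabaaaabbb$abbbb  b
    4  aabbb$abbbbaabaa  a
    5  abaaaabbb$abbbba  a
    6  abbb$abbbbaabaaa  a
    7  abbbbaabaaaabbb$  $
    8  b$abbbbaabaaaabb  b
    9  baaaabbb$abbbbaa  a
   10  baabaaaabbb$abbb  b
   11  bb$abbbbaabaaaab  b
   12  bbaabaaaabbb$abb  b
   13  bbb$abbbbaabaaaa  a
   14  bbbaabaaaabbb$ab  b
   15  bbbbaabaaaabbb$a  a

bbabaaa$babbbaba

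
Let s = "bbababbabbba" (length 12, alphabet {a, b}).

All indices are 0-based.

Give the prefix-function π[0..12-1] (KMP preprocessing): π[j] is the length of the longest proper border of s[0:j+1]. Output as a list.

[0, 1, 0, 1, 0, 1, 2, 3, 4, 2, 2, 3]

π[0] = 0
j=1 s[j]='b': π[1]=1 (border 'b')
j=2 s[j]='a': k: 1→0; π[2]=0 (border '')
j=3 s[j]='b': π[3]=1 (border 'b')
j=4 s[j]='a': k: 1→0; π[4]=0 (border '')
j=5 s[j]='b': π[5]=1 (border 'b')
j=6 s[j]='b': π[6]=2 (border 'bb')
j=7 s[j]='a': π[7]=3 (border 'bba')
j=8 s[j]='b': π[8]=4 (border 'bbab')
j=9 s[j]='b': k: 4→1; π[9]=2 (border 'bb')
j=10 s[j]='b': k: 2→1; π[10]=2 (border 'bb')
j=11 s[j]='a': π[11]=3 (border 'bba')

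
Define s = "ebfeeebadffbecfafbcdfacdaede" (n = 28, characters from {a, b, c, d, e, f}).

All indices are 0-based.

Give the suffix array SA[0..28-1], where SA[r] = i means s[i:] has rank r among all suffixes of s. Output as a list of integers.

[21, 7, 24, 15, 6, 17, 11, 1, 22, 18, 13, 23, 26, 19, 8, 27, 5, 0, 12, 25, 4, 3, 20, 14, 16, 10, 2, 9]

rank→(start, suffix):
  0 → (21, 'acdaede')
  1 → (7, 'adffbecfafbcdfacdaede')
  2 → (24, 'aede')
  3 → (15, 'afbcdfacdaede')
  4 → (6, 'badffbecfafbcdfacdaede')
  5 → (17, 'bcdfacdaede')
  6 → (11, 'becfafbcdfacdaede')
  7 → (1, 'bfeeebadffbecfafbcdfacdaede')
  8 → (22, 'cdaede')
  9 → (18, 'cdfacdaede')
  10 → (13, 'cfafbcdfacdaede')
  11 → (23, 'daede')
  12 → (26, 'de')
  13 → (19, 'dfacdaede')
  14 → (8, 'dffbecfafbcdfacdaede')
  15 → (27, 'e')
  16 → (5, 'ebadffbecfafbcdfacdaede')
  17 → (0, 'ebfeeebadffbecfafbcdfacdaede')
  18 → (12, 'ecfafbcdfacdaede')
  19 → (25, 'ede')
  20 → (4, 'eebadffbecfafbcdfacdaede')
  21 → (3, 'eeebadffbecfafbcdfacdaede')
  22 → (20, 'facdaede')
  23 → (14, 'fafbcdfacdaede')
  24 → (16, 'fbcdfacdaede')
  25 → (10, 'fbecfafbcdfacdaede')
  26 → (2, 'feeebadffbecfafbcdfacdaede')
  27 → (9, 'ffbecfafbcdfacdaede')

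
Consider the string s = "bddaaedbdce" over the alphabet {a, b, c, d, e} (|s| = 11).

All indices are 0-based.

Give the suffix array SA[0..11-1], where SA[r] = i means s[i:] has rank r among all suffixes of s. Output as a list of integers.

[3, 4, 7, 0, 9, 2, 6, 8, 1, 10, 5]

rank | idx | suffix
   0 |   3 | aaedbdce
   1 |   4 | aedbdce
   2 |   7 | bdce
   3 |   0 | bddaaedbdce
   4 |   9 | ce
   5 |   2 | daaedbdce
   6 |   6 | dbdce
   7 |   8 | dce
   8 |   1 | ddaaedbdce
   9 |  10 | e
  10 |   5 | edbdce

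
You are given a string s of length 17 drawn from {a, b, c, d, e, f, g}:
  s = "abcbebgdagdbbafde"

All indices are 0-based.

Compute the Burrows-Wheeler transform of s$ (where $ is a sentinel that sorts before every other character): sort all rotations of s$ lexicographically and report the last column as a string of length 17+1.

rank  rotation            last
    0  $abcbebgdagdbbafde  e
    1  abcbebgdagdbbafde$  $
    2  afde$abcbebgdagdbb  b
    3  agdbbafde$abcbebgd  d
    4  bafde$abcbebgdagdb  b
    5  bbafde$abcbebgdagd  d
    6  bcbebgdagdbbafde$a  a
    7  bebgdagdbbafde$abc  c
    8  bgdagdbbafde$abcbe  e
    9  cbebgdagdbbafde$ab  b
   10  dagdbbafde$abcbebg  g
   11  dbbafde$abcbebgdag  g
   12  de$abcbebgdagdbbaf  f
   13  e$abcbebgdagdbbafd  d
   14  ebgdagdbbafde$abcb  b
   15  fde$abcbebgdagdbba  a
   16  gdagdbbafde$abcbeb  b
   17  gdbbafde$abcbebgda  a

e$bdbdacebggfdbaba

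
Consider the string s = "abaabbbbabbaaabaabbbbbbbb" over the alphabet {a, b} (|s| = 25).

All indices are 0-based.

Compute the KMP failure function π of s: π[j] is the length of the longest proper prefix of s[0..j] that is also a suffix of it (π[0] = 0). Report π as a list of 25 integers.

π[0] = 0
j=1 s[j]='b': π[1]=0 (border '')
j=2 s[j]='a': π[2]=1 (border 'a')
j=3 s[j]='a': k: 1→0; π[3]=1 (border 'a')
j=4 s[j]='b': π[4]=2 (border 'ab')
j=5 s[j]='b': k: 2→0; π[5]=0 (border '')
j=6 s[j]='b': π[6]=0 (border '')
j=7 s[j]='b': π[7]=0 (border '')
j=8 s[j]='a': π[8]=1 (border 'a')
j=9 s[j]='b': π[9]=2 (border 'ab')
j=10 s[j]='b': k: 2→0; π[10]=0 (border '')
j=11 s[j]='a': π[11]=1 (border 'a')
j=12 s[j]='a': k: 1→0; π[12]=1 (border 'a')
j=13 s[j]='a': k: 1→0; π[13]=1 (border 'a')
j=14 s[j]='b': π[14]=2 (border 'ab')
j=15 s[j]='a': π[15]=3 (border 'aba')
j=16 s[j]='a': π[16]=4 (border 'abaa')
j=17 s[j]='b': π[17]=5 (border 'abaab')
j=18 s[j]='b': π[18]=6 (border 'abaabb')
j=19 s[j]='b': π[19]=7 (border 'abaabbb')
j=20 s[j]='b': π[20]=8 (border 'abaabbbb')
j=21 s[j]='b': k: 8→0; π[21]=0 (border '')
j=22 s[j]='b': π[22]=0 (border '')
j=23 s[j]='b': π[23]=0 (border '')
j=24 s[j]='b': π[24]=0 (border '')

[0, 0, 1, 1, 2, 0, 0, 0, 1, 2, 0, 1, 1, 1, 2, 3, 4, 5, 6, 7, 8, 0, 0, 0, 0]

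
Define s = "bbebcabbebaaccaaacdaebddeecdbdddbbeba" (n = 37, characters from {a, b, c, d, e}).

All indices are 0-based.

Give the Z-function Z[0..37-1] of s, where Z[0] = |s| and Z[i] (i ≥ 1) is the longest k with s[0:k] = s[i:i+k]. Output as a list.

Z[0]=37
i=1: i≥r, start 0; Z[1]=1 extend→box=[1,2)
i=2: i≥r, start 0; Z[2]=0
i=3: i≥r, start 0; Z[3]=1 extend→box=[3,4)
i=4: i≥r, start 0; Z[4]=0
i=5: i≥r, start 0; Z[5]=0
i=6: i≥r, start 0; Z[6]=4 extend→box=[6,10)
i=7: min(r-i=3, Z[1]=1)=1; Z[7]=1
i=8: min(r-i=2, Z[2]=0)=0; Z[8]=0
i=9: min(r-i=1, Z[3]=1)=1; Z[9]=1
i=10: i≥r, start 0; Z[10]=0
i=11: i≥r, start 0; Z[11]=0
i=12: i≥r, start 0; Z[12]=0
i=13: i≥r, start 0; Z[13]=0
i=14: i≥r, start 0; Z[14]=0
i=15: i≥r, start 0; Z[15]=0
i=16: i≥r, start 0; Z[16]=0
i=17: i≥r, start 0; Z[17]=0
i=18: i≥r, start 0; Z[18]=0
i=19: i≥r, start 0; Z[19]=0
i=20: i≥r, start 0; Z[20]=0
i=21: i≥r, start 0; Z[21]=1 extend→box=[21,22)
i=22: i≥r, start 0; Z[22]=0
i=23: i≥r, start 0; Z[23]=0
i=24: i≥r, start 0; Z[24]=0
i=25: i≥r, start 0; Z[25]=0
i=26: i≥r, start 0; Z[26]=0
i=27: i≥r, start 0; Z[27]=0
i=28: i≥r, start 0; Z[28]=1 extend→box=[28,29)
i=29: i≥r, start 0; Z[29]=0
i=30: i≥r, start 0; Z[30]=0
i=31: i≥r, start 0; Z[31]=0
i=32: i≥r, start 0; Z[32]=4 extend→box=[32,36)
i=33: min(r-i=3, Z[1]=1)=1; Z[33]=1
i=34: min(r-i=2, Z[2]=0)=0; Z[34]=0
i=35: min(r-i=1, Z[3]=1)=1; Z[35]=1
i=36: i≥r, start 0; Z[36]=0

[37, 1, 0, 1, 0, 0, 4, 1, 0, 1, 0, 0, 0, 0, 0, 0, 0, 0, 0, 0, 0, 1, 0, 0, 0, 0, 0, 0, 1, 0, 0, 0, 4, 1, 0, 1, 0]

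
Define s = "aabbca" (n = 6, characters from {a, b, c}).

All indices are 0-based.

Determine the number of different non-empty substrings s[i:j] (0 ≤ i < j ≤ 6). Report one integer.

18

rank | idx | suffix
   0 |   5 | a
   1 |   0 | aabbca
   2 |   1 | abbca
   3 |   2 | bbca
   4 |   3 | bca
   5 |   4 | ca

SA = [5, 0, 1, 2, 3, 4]
i: (SA[i-1],SA[i]) lcp shared
  1: (5,0) 1 'a'
  2: (0,1) 1 'a'
  3: (1,2) 0 ''
  4: (2,3) 1 'b'
  5: (3,4) 0 ''

n(n+1)/2 = 6·7/2 = 21
Σ LCP = 0 + 1 + 1 + 0 + 1 + 0 = 3
distinct = 21 − 3 = 18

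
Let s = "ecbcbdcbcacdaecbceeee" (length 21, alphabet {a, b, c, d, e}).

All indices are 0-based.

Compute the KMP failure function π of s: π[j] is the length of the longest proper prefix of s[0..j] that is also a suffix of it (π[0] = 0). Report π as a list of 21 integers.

[0, 0, 0, 0, 0, 0, 0, 0, 0, 0, 0, 0, 0, 1, 2, 3, 4, 1, 1, 1, 1]

π[0] = 0
j=1 s[j]='c': π[1]=0 (border '')
j=2 s[j]='b': π[2]=0 (border '')
j=3 s[j]='c': π[3]=0 (border '')
j=4 s[j]='b': π[4]=0 (border '')
j=5 s[j]='d': π[5]=0 (border '')
j=6 s[j]='c': π[6]=0 (border '')
j=7 s[j]='b': π[7]=0 (border '')
j=8 s[j]='c': π[8]=0 (border '')
j=9 s[j]='a': π[9]=0 (border '')
j=10 s[j]='c': π[10]=0 (border '')
j=11 s[j]='d': π[11]=0 (border '')
j=12 s[j]='a': π[12]=0 (border '')
j=13 s[j]='e': π[13]=1 (border 'e')
j=14 s[j]='c': π[14]=2 (border 'ec')
j=15 s[j]='b': π[15]=3 (border 'ecb')
j=16 s[j]='c': π[16]=4 (border 'ecbc')
j=17 s[j]='e': k: 4→0; π[17]=1 (border 'e')
j=18 s[j]='e': k: 1→0; π[18]=1 (border 'e')
j=19 s[j]='e': k: 1→0; π[19]=1 (border 'e')
j=20 s[j]='e': k: 1→0; π[20]=1 (border 'e')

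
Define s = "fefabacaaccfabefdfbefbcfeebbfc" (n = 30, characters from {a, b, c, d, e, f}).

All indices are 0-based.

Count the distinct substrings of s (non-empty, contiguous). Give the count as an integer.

rank | idx | suffix
   0 |   7 | aaccfabefdfbefbcfeebbfc
   1 |   3 | abacaaccfabefdfbefbcfeebbfc
   2 |  12 | abefdfbefbcfeebbfc
   3 |   5 | acaaccfabefdfbefbcfeebbfc
   4 |   8 | accfabefdfbefbcfeebbfc
   5 |   4 | bacaaccfabefdfbefbcfeebbfc
   6 |  26 | bbfc
   7 |  21 | bcfeebbfc
   8 |  18 | befbcfeebbfc
   9 |  13 | befdfbefbcfeebbfc
  10 |  27 | bfc
  11 |  29 | c
  12 |   6 | caaccfabefdfbefbcfeebbfc
  13 |   9 | ccfabefdfbefbcfeebbfc
  14 |  10 | cfabefdfbefbcfeebbfc
  15 |  22 | cfeebbfc
  16 |  16 | dfbefbcfeebbfc
  17 |  25 | ebbfc
  18 |  24 | eebbfc
  19 |   1 | efabacaaccfabefdfbefbcfeebbfc
  20 |  19 | efbcfeebbfc
  21 |  14 | efdfbefbcfeebbfc
  22 |   2 | fabacaaccfabefdfbefbcfeebbfc
  23 |  11 | fabefdfbefbcfeebbfc
  24 |  20 | fbcfeebbfc
  25 |  17 | fbefbcfeebbfc
  26 |  28 | fc
  27 |  15 | fdfbefbcfeebbfc
  28 |  23 | feebbfc
  29 |   0 | fefabacaaccfabefdfbefbcfeebbfc

SA = [7, 3, 12, 5, 8, 4, 26, 21, 18, 13, 27, 29, 6, 9, 10, 22, 16, 25, 24, 1, 19, 14, 2, 11, 20, 17, 28, 15, 23, 0]
[i] adj suffixes → lcp
  [1] 7/3 → 1 ('a')
  [2] 3/12 → 2 ('ab')
  [3] 12/5 → 1 ('a')
  [4] 5/8 → 2 ('ac')
  [5] 8/4 → 0 ('')
  [6] 4/26 → 1 ('b')
  [7] 26/21 → 1 ('b')
  [8] 21/18 → 1 ('b')
  [9] 18/13 → 3 ('bef')
  [10] 13/27 → 1 ('b')
  [11] 27/29 → 0 ('')
  [12] 29/6 → 1 ('c')
  [13] 6/9 → 1 ('c')
  [14] 9/10 → 1 ('c')
  [15] 10/22 → 2 ('cf')
  [16] 22/16 → 0 ('')
  [17] 16/25 → 0 ('')
  [18] 25/24 → 1 ('e')
  [19] 24/1 → 1 ('e')
  [20] 1/19 → 2 ('ef')
  [21] 19/14 → 2 ('ef')
  [22] 14/2 → 0 ('')
  [23] 2/11 → 3 ('fab')
  [24] 11/20 → 1 ('f')
  [25] 20/17 → 2 ('fb')
  [26] 17/28 → 1 ('f')
  [27] 28/15 → 1 ('f')
  [28] 15/23 → 1 ('f')
  [29] 23/0 → 2 ('fe')

n(n+1)/2 = 30·31/2 = 465
Σ LCP = 0 + 1 + 2 + 1 + 2 + 0 + 1 + 1 + 1 + 3 + 1 + 0 + 1 + 1 + 1 + 2 + 0 + 0 + 1 + 1 + 2 + 2 + 0 + 3 + 1 + 2 + 1 + 1 + 1 + 2 = 35
distinct = 465 − 35 = 430

430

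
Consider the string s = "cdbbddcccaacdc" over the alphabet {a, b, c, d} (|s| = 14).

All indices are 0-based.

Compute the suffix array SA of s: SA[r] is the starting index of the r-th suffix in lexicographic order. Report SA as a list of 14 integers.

rank | idx | suffix
   0 |   9 | aacdc
   1 |  10 | acdc
   2 |   2 | bbddcccaacdc
   3 |   3 | bddcccaacdc
   4 |  13 | c
   5 |   8 | caacdc
   6 |   7 | ccaacdc
   7 |   6 | cccaacdc
   8 |   0 | cdbbddcccaacdc
   9 |  11 | cdc
  10 |   1 | dbbddcccaacdc
  11 |  12 | dc
  12 |   5 | dcccaacdc
  13 |   4 | ddcccaacdc

[9, 10, 2, 3, 13, 8, 7, 6, 0, 11, 1, 12, 5, 4]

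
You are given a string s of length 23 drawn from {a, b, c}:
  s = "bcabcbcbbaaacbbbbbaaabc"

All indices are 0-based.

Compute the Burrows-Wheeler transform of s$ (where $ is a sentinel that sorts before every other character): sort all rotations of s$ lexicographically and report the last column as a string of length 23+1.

rank  rotation                  last
    0  $bcabcbcbbaaacbbbbbaaabc  c
    1  aaabc$bcabcbcbbaaacbbbbb  b
    2  aaacbbbbbaaabc$bcabcbcbb  b
    3  aabc$bcabcbcbbaaacbbbbba  a
    4  aacbbbbbaaabc$bcabcbcbba  a
    5  abc$bcabcbcbbaaacbbbbbaa  a
    6  abcbcbbaaacbbbbbaaabc$bc  c
    7  acbbbbbaaabc$bcabcbcbbaa  a
    8  baaabc$bcabcbcbbaaacbbbb  b
    9  baaacbbbbbaaabc$bcabcbcb  b
   10  bbaaabc$bcabcbcbbaaacbbb  b
   11  bbaaacbbbbbaaabc$bcabcbc  c
   12  bbbaaabc$bcabcbcbbaaacbb  b
   13  bbbbaaabc$bcabcbcbbaaacb  b
   14  bbbbbaaabc$bcabcbcbbaaac  c
   15  bc$bcabcbcbbaaacbbbbbaaa  a
   16  bcabcbcbbaaacbbbbbaaabc$  $
   17  bcbbaaacbbbbbaaabc$bcabc  c
   18  bcbcbbaaacbbbbbaaabc$bca  a
   19  c$bcabcbcbbaaacbbbbbaaab  b
   20  cabcbcbbaaacbbbbbaaabc$b  b
   21  cbbaaacbbbbbaaabc$bcabcb  b
   22  cbbbbbaaabc$bcabcbcbbaaa  a
   23  cbcbbaaacbbbbbaaabc$bcab  b

cbbaaacabbbcbbca$cabbbab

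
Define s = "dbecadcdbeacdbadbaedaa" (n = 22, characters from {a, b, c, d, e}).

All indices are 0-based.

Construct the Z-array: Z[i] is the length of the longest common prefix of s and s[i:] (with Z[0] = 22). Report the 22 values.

[22, 0, 0, 0, 0, 1, 0, 3, 0, 0, 0, 0, 2, 0, 0, 2, 0, 0, 0, 1, 0, 0]

Z[0]=22
i=1: outside box; Z[1]=0
i=2: outside box; Z[2]=0
i=3: outside box; Z[3]=0
i=4: outside box; Z[4]=0
i=5: outside box; Z[5]=1 grow→box=[5,6)
i=6: outside box; Z[6]=0
i=7: outside box; Z[7]=3 grow→box=[7,10)
i=8: min(r-i=2, Z[1]=0)=0; Z[8]=0
i=9: min(r-i=1, Z[2]=0)=0; Z[9]=0
i=10: outside box; Z[10]=0
i=11: outside box; Z[11]=0
i=12: outside box; Z[12]=2 grow→box=[12,14)
i=13: min(r-i=1, Z[1]=0)=0; Z[13]=0
i=14: outside box; Z[14]=0
i=15: outside box; Z[15]=2 grow→box=[15,17)
i=16: min(r-i=1, Z[1]=0)=0; Z[16]=0
i=17: outside box; Z[17]=0
i=18: outside box; Z[18]=0
i=19: outside box; Z[19]=1 grow→box=[19,20)
i=20: outside box; Z[20]=0
i=21: outside box; Z[21]=0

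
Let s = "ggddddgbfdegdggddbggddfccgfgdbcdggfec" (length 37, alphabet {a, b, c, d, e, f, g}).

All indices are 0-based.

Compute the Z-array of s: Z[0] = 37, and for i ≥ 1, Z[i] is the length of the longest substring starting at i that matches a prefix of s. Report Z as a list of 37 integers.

Z[0]=37
i=1: fresh scan; Z[1]=1 scan→box=[1,2)
i=2: fresh scan; Z[2]=0
i=3: fresh scan; Z[3]=0
i=4: fresh scan; Z[4]=0
i=5: fresh scan; Z[5]=0
i=6: fresh scan; Z[6]=1 scan→box=[6,7)
i=7: fresh scan; Z[7]=0
i=8: fresh scan; Z[8]=0
i=9: fresh scan; Z[9]=0
i=10: fresh scan; Z[10]=0
i=11: fresh scan; Z[11]=1 scan→box=[11,12)
i=12: fresh scan; Z[12]=0
i=13: fresh scan; Z[13]=4 scan→box=[13,17)
i=14: min(r-i=3, Z[1]=1)=1; Z[14]=1
i=15: min(r-i=2, Z[2]=0)=0; Z[15]=0
i=16: min(r-i=1, Z[3]=0)=0; Z[16]=0
i=17: fresh scan; Z[17]=0
i=18: fresh scan; Z[18]=4 scan→box=[18,22)
i=19: min(r-i=3, Z[1]=1)=1; Z[19]=1
i=20: min(r-i=2, Z[2]=0)=0; Z[20]=0
i=21: min(r-i=1, Z[3]=0)=0; Z[21]=0
i=22: fresh scan; Z[22]=0
i=23: fresh scan; Z[23]=0
i=24: fresh scan; Z[24]=0
i=25: fresh scan; Z[25]=1 scan→box=[25,26)
i=26: fresh scan; Z[26]=0
i=27: fresh scan; Z[27]=1 scan→box=[27,28)
i=28: fresh scan; Z[28]=0
i=29: fresh scan; Z[29]=0
i=30: fresh scan; Z[30]=0
i=31: fresh scan; Z[31]=0
i=32: fresh scan; Z[32]=2 scan→box=[32,34)
i=33: min(r-i=1, Z[1]=1)=1; Z[33]=1
i=34: fresh scan; Z[34]=0
i=35: fresh scan; Z[35]=0
i=36: fresh scan; Z[36]=0

[37, 1, 0, 0, 0, 0, 1, 0, 0, 0, 0, 1, 0, 4, 1, 0, 0, 0, 4, 1, 0, 0, 0, 0, 0, 1, 0, 1, 0, 0, 0, 0, 2, 1, 0, 0, 0]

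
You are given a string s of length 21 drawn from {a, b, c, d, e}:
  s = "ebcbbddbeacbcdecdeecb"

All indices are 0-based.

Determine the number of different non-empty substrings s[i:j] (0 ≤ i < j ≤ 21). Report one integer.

rank | idx | suffix
   0 |   9 | acbcdecdeecb
   1 |  20 | b
   2 |   3 | bbddbeacbcdecdeecb
   3 |   1 | bcbbddbeacbcdecdeecb
   4 |  11 | bcdecdeecb
   5 |   4 | bddbeacbcdecdeecb
   6 |   7 | beacbcdecdeecb
   7 |  19 | cb
   8 |   2 | cbbddbeacbcdecdeecb
   9 |  10 | cbcdecdeecb
  10 |  12 | cdecdeecb
  11 |  15 | cdeecb
  12 |   6 | dbeacbcdecdeecb
  13 |   5 | ddbeacbcdecdeecb
  14 |  13 | decdeecb
  15 |  16 | deecb
  16 |   8 | eacbcdecdeecb
  17 |   0 | ebcbbddbeacbcdecdeecb
  18 |  18 | ecb
  19 |  14 | ecdeecb
  20 |  17 | eecb

SA = [9, 20, 3, 1, 11, 4, 7, 19, 2, 10, 12, 15, 6, 5, 13, 16, 8, 0, 18, 14, 17]
rank  pair      lcp
   1  s[9:],s[20:]  0  ''
   2  s[20:],s[3:]  1  'b'
   3  s[3:],s[1:]  1  'b'
   4  s[1:],s[11:]  2  'bc'
   5  s[11:],s[4:]  1  'b'
   6  s[4:],s[7:]  1  'b'
   7  s[7:],s[19:]  0  ''
   8  s[19:],s[2:]  2  'cb'
   9  s[2:],s[10:]  2  'cb'
  10  s[10:],s[12:]  1  'c'
  11  s[12:],s[15:]  3  'cde'
  12  s[15:],s[6:]  0  ''
  13  s[6:],s[5:]  1  'd'
  14  s[5:],s[13:]  1  'd'
  15  s[13:],s[16:]  2  'de'
  16  s[16:],s[8:]  0  ''
  17  s[8:],s[0:]  1  'e'
  18  s[0:],s[18:]  1  'e'
  19  s[18:],s[14:]  2  'ec'
  20  s[14:],s[17:]  1  'e'

n(n+1)/2 = 21·22/2 = 231
Σ LCP = 0 + 0 + 1 + 1 + 2 + 1 + 1 + 0 + 2 + 2 + 1 + 3 + 0 + 1 + 1 + 2 + 0 + 1 + 1 + 2 + 1 = 23
distinct = 231 − 23 = 208

208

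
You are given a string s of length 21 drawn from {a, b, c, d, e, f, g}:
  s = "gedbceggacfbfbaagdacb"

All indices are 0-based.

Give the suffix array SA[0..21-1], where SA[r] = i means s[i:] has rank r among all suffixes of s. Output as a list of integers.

[14, 18, 8, 15, 20, 13, 3, 11, 19, 4, 9, 17, 2, 1, 5, 12, 10, 7, 16, 0, 6]

sorted suffixes:
  #0 SA[0]=14  'aagdacb'
  #1 SA[1]=18  'acb'
  #2 SA[2]=8  'acfbfbaagdacb'
  #3 SA[3]=15  'agdacb'
  #4 SA[4]=20  'b'
  #5 SA[5]=13  'baagdacb'
  #6 SA[6]=3  'bceggacfbfbaagdacb'
  #7 SA[7]=11  'bfbaagdacb'
  #8 SA[8]=19  'cb'
  #9 SA[9]=4  'ceggacfbfbaagdacb'
  #10 SA[10]=9  'cfbfbaagdacb'
  #11 SA[11]=17  'dacb'
  #12 SA[12]=2  'dbceggacfbfbaagdacb'
  #13 SA[13]=1  'edbceggacfbfbaagdacb'
  #14 SA[14]=5  'eggacfbfbaagdacb'
  #15 SA[15]=12  'fbaagdacb'
  #16 SA[16]=10  'fbfbaagdacb'
  #17 SA[17]=7  'gacfbfbaagdacb'
  #18 SA[18]=16  'gdacb'
  #19 SA[19]=0  'gedbceggacfbfbaagdacb'
  #20 SA[20]=6  'ggacfbfbaagdacb'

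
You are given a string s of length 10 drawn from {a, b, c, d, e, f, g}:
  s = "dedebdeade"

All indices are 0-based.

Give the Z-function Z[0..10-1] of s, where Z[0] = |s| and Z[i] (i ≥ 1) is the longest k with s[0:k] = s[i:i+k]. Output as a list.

[10, 0, 2, 0, 0, 2, 0, 0, 2, 0]

Z[0]=10
i=1: fresh scan; Z[1]=0
i=2: fresh scan; Z[2]=2 scan→box=[2,4)
i=3: min(r-i=1, Z[1]=0)=0; Z[3]=0
i=4: fresh scan; Z[4]=0
i=5: fresh scan; Z[5]=2 scan→box=[5,7)
i=6: min(r-i=1, Z[1]=0)=0; Z[6]=0
i=7: fresh scan; Z[7]=0
i=8: fresh scan; Z[8]=2 scan→box=[8,10)
i=9: min(r-i=1, Z[1]=0)=0; Z[9]=0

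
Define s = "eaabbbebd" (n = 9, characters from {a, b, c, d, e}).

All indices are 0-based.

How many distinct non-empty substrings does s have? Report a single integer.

39

rank→(start, suffix):
  0 → (1, 'aabbbebd')
  1 → (2, 'abbbebd')
  2 → (3, 'bbbebd')
  3 → (4, 'bbebd')
  4 → (7, 'bd')
  5 → (5, 'bebd')
  6 → (8, 'd')
  7 → (0, 'eaabbbebd')
  8 → (6, 'ebd')

SA = [1, 2, 3, 4, 7, 5, 8, 0, 6]
[i] adj suffixes → lcp
  [1] 1/2 → 1 ('a')
  [2] 2/3 → 0 ('')
  [3] 3/4 → 2 ('bb')
  [4] 4/7 → 1 ('b')
  [5] 7/5 → 1 ('b')
  [6] 5/8 → 0 ('')
  [7] 8/0 → 0 ('')
  [8] 0/6 → 1 ('e')

n(n+1)/2 = 9·10/2 = 45
Σ LCP = 0 + 1 + 0 + 2 + 1 + 1 + 0 + 0 + 1 = 6
distinct = 45 − 6 = 39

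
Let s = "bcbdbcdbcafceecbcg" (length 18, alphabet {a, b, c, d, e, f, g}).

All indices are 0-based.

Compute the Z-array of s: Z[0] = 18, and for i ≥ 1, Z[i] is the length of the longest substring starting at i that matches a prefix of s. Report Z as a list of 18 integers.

[18, 0, 1, 0, 2, 0, 0, 2, 0, 0, 0, 0, 0, 0, 0, 2, 0, 0]

Z[0]=18
i=1: fresh scan; Z[1]=0
i=2: fresh scan; Z[2]=1 grow→box=[2,3)
i=3: fresh scan; Z[3]=0
i=4: fresh scan; Z[4]=2 grow→box=[4,6)
i=5: min(r-i=1, Z[1]=0)=0; Z[5]=0
i=6: fresh scan; Z[6]=0
i=7: fresh scan; Z[7]=2 grow→box=[7,9)
i=8: min(r-i=1, Z[1]=0)=0; Z[8]=0
i=9: fresh scan; Z[9]=0
i=10: fresh scan; Z[10]=0
i=11: fresh scan; Z[11]=0
i=12: fresh scan; Z[12]=0
i=13: fresh scan; Z[13]=0
i=14: fresh scan; Z[14]=0
i=15: fresh scan; Z[15]=2 grow→box=[15,17)
i=16: min(r-i=1, Z[1]=0)=0; Z[16]=0
i=17: fresh scan; Z[17]=0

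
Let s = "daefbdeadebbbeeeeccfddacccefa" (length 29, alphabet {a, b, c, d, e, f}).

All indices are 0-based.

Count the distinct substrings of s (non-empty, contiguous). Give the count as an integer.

rank | idx | suffix
   0 |  28 | a
   1 |  22 | acccefa
   2 |   7 | adebbbeeeeccfddacccefa
   3 |   1 | aefbdeadebbbeeeeccfddacccefa
   4 |  10 | bbbeeeeccfddacccefa
   5 |  11 | bbeeeeccfddacccefa
   6 |   4 | bdeadebbbeeeeccfddacccefa
   7 |  12 | beeeeccfddacccefa
   8 |  23 | cccefa
   9 |  24 | ccefa
  10 |  17 | ccfddacccefa
  11 |  25 | cefa
  12 |  18 | cfddacccefa
  13 |  21 | dacccefa
  14 |   0 | daefbdeadebbbeeeeccfddacccefa
  15 |  20 | ddacccefa
  16 |   5 | deadebbbeeeeccfddacccefa
  17 |   8 | debbbeeeeccfddacccefa
  18 |   6 | eadebbbeeeeccfddacccefa
  19 |   9 | ebbbeeeeccfddacccefa
  20 |  16 | eccfddacccefa
  21 |  15 | eeccfddacccefa
  22 |  14 | eeeccfddacccefa
  23 |  13 | eeeeccfddacccefa
  24 |  26 | efa
  25 |   2 | efbdeadebbbeeeeccfddacccefa
  26 |  27 | fa
  27 |   3 | fbdeadebbbeeeeccfddacccefa
  28 |  19 | fddacccefa

SA = [28, 22, 7, 1, 10, 11, 4, 12, 23, 24, 17, 25, 18, 21, 0, 20, 5, 8, 6, 9, 16, 15, 14, 13, 26, 2, 27, 3, 19]
[i] adj suffixes → lcp
  [1] 28/22 → 1 ('a')
  [2] 22/7 → 1 ('a')
  [3] 7/1 → 1 ('a')
  [4] 1/10 → 0 ('')
  [5] 10/11 → 2 ('bb')
  [6] 11/4 → 1 ('b')
  [7] 4/12 → 1 ('b')
  [8] 12/23 → 0 ('')
  [9] 23/24 → 2 ('cc')
  [10] 24/17 → 2 ('cc')
  [11] 17/25 → 1 ('c')
  [12] 25/18 → 1 ('c')
  [13] 18/21 → 0 ('')
  [14] 21/0 → 2 ('da')
  [15] 0/20 → 1 ('d')
  [16] 20/5 → 1 ('d')
  [17] 5/8 → 2 ('de')
  [18] 8/6 → 0 ('')
  [19] 6/9 → 1 ('e')
  [20] 9/16 → 1 ('e')
  [21] 16/15 → 1 ('e')
  [22] 15/14 → 2 ('ee')
  [23] 14/13 → 3 ('eee')
  [24] 13/26 → 1 ('e')
  [25] 26/2 → 2 ('ef')
  [26] 2/27 → 0 ('')
  [27] 27/3 → 1 ('f')
  [28] 3/19 → 1 ('f')

n(n+1)/2 = 29·30/2 = 435
Σ LCP = 0 + 1 + 1 + 1 + 0 + 2 + 1 + 1 + 0 + 2 + 2 + 1 + 1 + 0 + 2 + 1 + 1 + 2 + 0 + 1 + 1 + 1 + 2 + 3 + 1 + 2 + 0 + 1 + 1 = 32
distinct = 435 − 32 = 403

403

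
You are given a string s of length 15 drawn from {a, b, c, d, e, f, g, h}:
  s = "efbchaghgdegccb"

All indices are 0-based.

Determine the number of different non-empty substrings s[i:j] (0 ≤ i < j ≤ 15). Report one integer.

rank | idx | suffix
   0 |   5 | aghgdegccb
   1 |  14 | b
   2 |   2 | bchaghgdegccb
   3 |  13 | cb
   4 |  12 | ccb
   5 |   3 | chaghgdegccb
   6 |   9 | degccb
   7 |   0 | efbchaghgdegccb
   8 |  10 | egccb
   9 |   1 | fbchaghgdegccb
  10 |  11 | gccb
  11 |   8 | gdegccb
  12 |   6 | ghgdegccb
  13 |   4 | haghgdegccb
  14 |   7 | hgdegccb

SA = [5, 14, 2, 13, 12, 3, 9, 0, 10, 1, 11, 8, 6, 4, 7]
i: (SA[i-1],SA[i]) lcp shared
  1: (5,14) 0 ''
  2: (14,2) 1 'b'
  3: (2,13) 0 ''
  4: (13,12) 1 'c'
  5: (12,3) 1 'c'
  6: (3,9) 0 ''
  7: (9,0) 0 ''
  8: (0,10) 1 'e'
  9: (10,1) 0 ''
  10: (1,11) 0 ''
  11: (11,8) 1 'g'
  12: (8,6) 1 'g'
  13: (6,4) 0 ''
  14: (4,7) 1 'h'

n(n+1)/2 = 15·16/2 = 120
Σ LCP = 0 + 0 + 1 + 0 + 1 + 1 + 0 + 0 + 1 + 0 + 0 + 1 + 1 + 0 + 1 = 7
distinct = 120 − 7 = 113

113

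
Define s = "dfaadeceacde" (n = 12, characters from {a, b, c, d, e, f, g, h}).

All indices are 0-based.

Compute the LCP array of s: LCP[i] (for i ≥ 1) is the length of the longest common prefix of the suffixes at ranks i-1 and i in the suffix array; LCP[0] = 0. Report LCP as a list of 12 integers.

rank→(start, suffix):
  0 → (2, 'aadeceacde')
  1 → (8, 'acde')
  2 → (3, 'adeceacde')
  3 → (9, 'cde')
  4 → (6, 'ceacde')
  5 → (10, 'de')
  6 → (4, 'deceacde')
  7 → (0, 'dfaadeceacde')
  8 → (11, 'e')
  9 → (7, 'eacde')
  10 → (5, 'eceacde')
  11 → (1, 'faadeceacde')

SA = [2, 8, 3, 9, 6, 10, 4, 0, 11, 7, 5, 1]
i: (SA[i-1],SA[i]) lcp shared
  1: (2,8) 1 'a'
  2: (8,3) 1 'a'
  3: (3,9) 0 ''
  4: (9,6) 1 'c'
  5: (6,10) 0 ''
  6: (10,4) 2 'de'
  7: (4,0) 1 'd'
  8: (0,11) 0 ''
  9: (11,7) 1 'e'
  10: (7,5) 1 'e'
  11: (5,1) 0 ''

[0, 1, 1, 0, 1, 0, 2, 1, 0, 1, 1, 0]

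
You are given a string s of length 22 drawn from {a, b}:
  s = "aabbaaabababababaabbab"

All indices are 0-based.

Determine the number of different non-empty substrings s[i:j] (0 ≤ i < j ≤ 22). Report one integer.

179

rank | idx | suffix
   0 |   4 | aaabababababaabbab
   1 |   5 | aabababababaabbab
   2 |   0 | aabbaaabababababaabbab
   3 |  16 | aabbab
   4 |  20 | ab
   5 |  14 | abaabbab
   6 |  12 | ababaabbab
   7 |  10 | abababaabbab
   8 |   8 | ababababaabbab
   9 |   6 | abababababaabbab
  10 |   1 | abbaaabababababaabbab
  11 |  17 | abbab
  12 |  21 | b
  13 |   3 | baaabababababaabbab
  14 |  15 | baabbab
  15 |  19 | bab
  16 |  13 | babaabbab
  17 |  11 | bababaabbab
  18 |   9 | babababaabbab
  19 |   7 | bababababaabbab
  20 |   2 | bbaaabababababaabbab
  21 |  18 | bbab

SA = [4, 5, 0, 16, 20, 14, 12, 10, 8, 6, 1, 17, 21, 3, 15, 19, 13, 11, 9, 7, 2, 18]
rank  pair      lcp
   1  s[4:],s[5:]  2  'aa'
   2  s[5:],s[0:]  3  'aab'
   3  s[0:],s[16:]  5  'aabba'
   4  s[16:],s[20:]  1  'a'
   5  s[20:],s[14:]  2  'ab'
   6  s[14:],s[12:]  3  'aba'
   7  s[12:],s[10:]  5  'ababa'
   8  s[10:],s[8:]  7  'abababa'
   9  s[8:],s[6:]  9  'ababababa'
  10  s[6:],s[1:]  2  'ab'
  11  s[1:],s[17:]  4  'abba'
  12  s[17:],s[21:]  0  ''
  13  s[21:],s[3:]  1  'b'
  14  s[3:],s[15:]  3  'baa'
  15  s[15:],s[19:]  2  'ba'
  16  s[19:],s[13:]  3  'bab'
  17  s[13:],s[11:]  4  'baba'
  18  s[11:],s[9:]  6  'bababa'
  19  s[9:],s[7:]  8  'babababa'
  20  s[7:],s[2:]  1  'b'
  21  s[2:],s[18:]  3  'bba'

n(n+1)/2 = 22·23/2 = 253
Σ LCP = 0 + 2 + 3 + 5 + 1 + 2 + 3 + 5 + 7 + 9 + 2 + 4 + 0 + 1 + 3 + 2 + 3 + 4 + 6 + 8 + 1 + 3 = 74
distinct = 253 − 74 = 179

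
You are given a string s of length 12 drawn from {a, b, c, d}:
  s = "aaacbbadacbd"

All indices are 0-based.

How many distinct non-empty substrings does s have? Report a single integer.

66

sorted suffixes:
  #0 SA[0]=0  'aaacbbadacbd'
  #1 SA[1]=1  'aacbbadacbd'
  #2 SA[2]=2  'acbbadacbd'
  #3 SA[3]=8  'acbd'
  #4 SA[4]=6  'adacbd'
  #5 SA[5]=5  'badacbd'
  #6 SA[6]=4  'bbadacbd'
  #7 SA[7]=10  'bd'
  #8 SA[8]=3  'cbbadacbd'
  #9 SA[9]=9  'cbd'
  #10 SA[10]=11  'd'
  #11 SA[11]=7  'dacbd'

SA = [0, 1, 2, 8, 6, 5, 4, 10, 3, 9, 11, 7]
i: (SA[i-1],SA[i]) lcp shared
  1: (0,1) 2 'aa'
  2: (1,2) 1 'a'
  3: (2,8) 3 'acb'
  4: (8,6) 1 'a'
  5: (6,5) 0 ''
  6: (5,4) 1 'b'
  7: (4,10) 1 'b'
  8: (10,3) 0 ''
  9: (3,9) 2 'cb'
  10: (9,11) 0 ''
  11: (11,7) 1 'd'

n(n+1)/2 = 12·13/2 = 78
Σ LCP = 0 + 2 + 1 + 3 + 1 + 0 + 1 + 1 + 0 + 2 + 0 + 1 = 12
distinct = 78 − 12 = 66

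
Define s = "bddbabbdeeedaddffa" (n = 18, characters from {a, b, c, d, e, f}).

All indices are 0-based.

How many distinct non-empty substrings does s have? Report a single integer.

155

sorted suffixes:
  #0 SA[0]=17  'a'
  #1 SA[1]=4  'abbdeeedaddffa'
  #2 SA[2]=12  'addffa'
  #3 SA[3]=3  'babbdeeedaddffa'
  #4 SA[4]=5  'bbdeeedaddffa'
  #5 SA[5]=0  'bddbabbdeeedaddffa'
  #6 SA[6]=6  'bdeeedaddffa'
  #7 SA[7]=11  'daddffa'
  #8 SA[8]=2  'dbabbdeeedaddffa'
  #9 SA[9]=1  'ddbabbdeeedaddffa'
  #10 SA[10]=13  'ddffa'
  #11 SA[11]=7  'deeedaddffa'
  #12 SA[12]=14  'dffa'
  #13 SA[13]=10  'edaddffa'
  #14 SA[14]=9  'eedaddffa'
  #15 SA[15]=8  'eeedaddffa'
  #16 SA[16]=16  'fa'
  #17 SA[17]=15  'ffa'

SA = [17, 4, 12, 3, 5, 0, 6, 11, 2, 1, 13, 7, 14, 10, 9, 8, 16, 15]
[i] adj suffixes → lcp
  [1] 17/4 → 1 ('a')
  [2] 4/12 → 1 ('a')
  [3] 12/3 → 0 ('')
  [4] 3/5 → 1 ('b')
  [5] 5/0 → 1 ('b')
  [6] 0/6 → 2 ('bd')
  [7] 6/11 → 0 ('')
  [8] 11/2 → 1 ('d')
  [9] 2/1 → 1 ('d')
  [10] 1/13 → 2 ('dd')
  [11] 13/7 → 1 ('d')
  [12] 7/14 → 1 ('d')
  [13] 14/10 → 0 ('')
  [14] 10/9 → 1 ('e')
  [15] 9/8 → 2 ('ee')
  [16] 8/16 → 0 ('')
  [17] 16/15 → 1 ('f')

n(n+1)/2 = 18·19/2 = 171
Σ LCP = 0 + 1 + 1 + 0 + 1 + 1 + 2 + 0 + 1 + 1 + 2 + 1 + 1 + 0 + 1 + 2 + 0 + 1 = 16
distinct = 171 − 16 = 155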